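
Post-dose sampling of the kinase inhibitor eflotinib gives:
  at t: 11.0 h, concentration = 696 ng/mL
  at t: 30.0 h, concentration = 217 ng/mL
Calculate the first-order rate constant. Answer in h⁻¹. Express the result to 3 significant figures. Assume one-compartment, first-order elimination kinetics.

k = ln(C₁/C₂) / (t₂ − t₁) = ln(696/217) / (30.0 − 11.0)
  = 1.165 / 19.00 = 0.06132 h⁻¹

0.0613 h⁻¹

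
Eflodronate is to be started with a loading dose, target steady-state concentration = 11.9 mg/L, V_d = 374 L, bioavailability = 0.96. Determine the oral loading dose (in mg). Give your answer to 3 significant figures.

LD = Css × Vd / F = 11.9 × 374 / 0.96 = 4636 mg

4640 mg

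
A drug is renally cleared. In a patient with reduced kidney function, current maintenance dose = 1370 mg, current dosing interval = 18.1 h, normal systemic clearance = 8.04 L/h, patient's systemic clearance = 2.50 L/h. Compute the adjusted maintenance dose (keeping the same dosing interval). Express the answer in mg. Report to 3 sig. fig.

To keep the same average steady-state level, dosing rate must scale with clearance.
CL ratio = 2.50 / 8.04 = 0.3109
New dose (same interval) = 1370 × 0.3109 = 425.9 mg

426 mg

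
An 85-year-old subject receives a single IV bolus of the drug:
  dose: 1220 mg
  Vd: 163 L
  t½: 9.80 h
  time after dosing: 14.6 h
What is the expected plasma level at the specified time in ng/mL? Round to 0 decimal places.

2665 ng/mL

C₀ = Dose / Vd = 1220 / 163 = 7.485 mg/L
k = ln2 / t½ = 0.693147 / 9.80 = 0.07073 h⁻¹
C = C₀ · e^(−k·t) = 7.485 × e^(−0.07073 × 14.6)
  = 7.485 × 0.3561 = 2.665 mg/L
Convert: 2.665 mg/L × 1000 = 2665 ng/mL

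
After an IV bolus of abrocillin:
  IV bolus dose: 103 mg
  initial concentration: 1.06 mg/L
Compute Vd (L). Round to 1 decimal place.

Vd = Dose / C₀ = 103.0 / 1.06 = 97.17 L

97.2 L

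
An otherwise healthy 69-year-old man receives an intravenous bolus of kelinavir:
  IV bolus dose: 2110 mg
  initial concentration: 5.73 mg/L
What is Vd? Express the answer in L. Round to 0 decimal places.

368 L

Vd = Dose / C₀ = 2110 / 5.73 = 368.2 L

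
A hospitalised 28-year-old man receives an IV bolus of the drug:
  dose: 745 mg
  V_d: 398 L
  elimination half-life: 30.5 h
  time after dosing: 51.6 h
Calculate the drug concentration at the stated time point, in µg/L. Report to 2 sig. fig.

C₀ = Dose / Vd = 745.0 / 398 = 1.872 mg/L
k = ln2 / t½ = 0.693147 / 30.5 = 0.02273 h⁻¹
C = C₀ · e^(−k·t) = 1.872 × e^(−0.02273 × 51.6)
  = 1.872 × 0.3095 = 0.5794 mg/L
Convert: 0.5794 mg/L × 1000 = 579.4 µg/L

580 µg/L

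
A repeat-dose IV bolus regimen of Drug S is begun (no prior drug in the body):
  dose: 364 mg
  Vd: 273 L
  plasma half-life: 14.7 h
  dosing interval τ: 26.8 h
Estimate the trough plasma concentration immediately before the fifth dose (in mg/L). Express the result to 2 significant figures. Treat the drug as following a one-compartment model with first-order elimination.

C₀ per dose = Dose / Vd = 364 / 273 = 1.333 mg/L
k = ln2 / t½ = 0.693147 / 14.7 = 0.04715 h⁻¹
Fraction remaining after one interval: r = e^(−kτ) = e^(−0.04715 × 26.8) = 0.2826
Before dose 5, 4 doses have been given (aged 1τ, 2τ, 3τ, 4τ).
C_trough = C₀ × (r + r² + … + r^4) = C₀ × r(1−r^4)/(1−r)
        = 1.333 × 0.2826 × (1 − 0.006378) / (1 − 0.2826) = 0.5217 mg/L

0.52 mg/L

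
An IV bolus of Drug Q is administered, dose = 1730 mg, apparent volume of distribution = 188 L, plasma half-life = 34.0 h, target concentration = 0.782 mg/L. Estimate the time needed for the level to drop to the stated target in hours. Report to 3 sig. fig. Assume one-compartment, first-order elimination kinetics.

C₀ = Dose / Vd = 1730 / 188 = 9.202 mg/L
k = ln2 / t½ = 0.693147 / 34.0 = 0.02039 h⁻¹
t = ln(C₀ / C) / k = ln(9.202 / 0.782) / 0.02039
  = ln(11.77) / 0.02039 = 2.466 / 0.02039 = 120.9 h

121 h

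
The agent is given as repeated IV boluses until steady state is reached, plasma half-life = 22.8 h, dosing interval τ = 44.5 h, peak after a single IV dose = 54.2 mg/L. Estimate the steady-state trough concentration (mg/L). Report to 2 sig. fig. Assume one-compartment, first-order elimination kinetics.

k = ln2 / t½ = 0.693147 / 22.8 = 0.03040 h⁻¹
e^(−kτ) = e^(−0.03040 × 44.5) = 0.2585
Accumulation ratio R = 1 / (1 − e^(−kτ)) = 1 / (1 − 0.2585) = 1.349
Steady-state trough = C₀ × R × e^(−kτ) = 54.2 × 1.349 × 0.2585 = 18.90 mg/L

19 mg/L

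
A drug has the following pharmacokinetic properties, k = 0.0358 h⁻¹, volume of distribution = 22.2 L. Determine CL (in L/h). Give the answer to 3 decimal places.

0.795 L/h

CL = k × Vd = 0.0358 × 22.2 = 0.7948 L/h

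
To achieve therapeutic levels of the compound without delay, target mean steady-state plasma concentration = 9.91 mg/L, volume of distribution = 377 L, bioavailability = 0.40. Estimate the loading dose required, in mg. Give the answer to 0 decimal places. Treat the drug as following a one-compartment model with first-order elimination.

9340 mg

LD = Css × Vd / F = 9.91 × 377 / 0.40 = 9340 mg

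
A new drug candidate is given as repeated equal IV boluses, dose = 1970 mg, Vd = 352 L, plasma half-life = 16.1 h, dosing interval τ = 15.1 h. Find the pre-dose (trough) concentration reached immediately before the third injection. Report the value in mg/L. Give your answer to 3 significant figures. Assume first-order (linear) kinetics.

C₀ per dose = Dose / Vd = 1970 / 352 = 5.597 mg/L
k = ln2 / t½ = 0.693147 / 16.1 = 0.04305 h⁻¹
Fraction remaining after one interval: r = e^(−kτ) = e^(−0.04305 × 15.1) = 0.5220
Before dose 3, 2 doses have been given (aged 1τ, 2τ).
C_trough = C₀ × (r + r²) = 5.597 × (0.5220 + 0.2725) = 4.447 mg/L

4.45 mg/L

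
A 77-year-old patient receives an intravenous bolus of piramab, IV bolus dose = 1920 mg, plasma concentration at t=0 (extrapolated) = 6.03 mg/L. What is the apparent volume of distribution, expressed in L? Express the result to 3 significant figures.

Vd = Dose / C₀ = 1920 / 6.03 = 318.4 L

318 L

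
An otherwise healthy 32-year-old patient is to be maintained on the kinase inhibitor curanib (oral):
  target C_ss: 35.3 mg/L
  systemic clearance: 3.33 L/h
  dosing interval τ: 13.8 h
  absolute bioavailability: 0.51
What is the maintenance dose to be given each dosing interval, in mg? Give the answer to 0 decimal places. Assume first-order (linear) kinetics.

At steady state, F × (Dose/τ) = Css × CL.
Dose = Css × CL × τ / F = 35.3 × 3.330 × 13.8 / 0.51 = 3181 mg

3181 mg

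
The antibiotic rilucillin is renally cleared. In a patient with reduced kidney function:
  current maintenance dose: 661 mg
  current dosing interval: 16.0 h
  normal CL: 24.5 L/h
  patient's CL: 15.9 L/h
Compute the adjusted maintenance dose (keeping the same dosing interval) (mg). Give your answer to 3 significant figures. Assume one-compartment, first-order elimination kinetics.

To keep the same average steady-state level, dosing rate must scale with clearance.
CL ratio = 15.9 / 24.5 = 0.6490
New dose (same interval) = 661 × 0.6490 = 429.0 mg

429 mg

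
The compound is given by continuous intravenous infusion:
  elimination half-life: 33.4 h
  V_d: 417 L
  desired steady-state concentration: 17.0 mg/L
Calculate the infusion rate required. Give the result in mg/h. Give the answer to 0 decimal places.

147 mg/h

k = ln2 / t½ = 0.693147 / 33.4 = 0.02075 h⁻¹
CL = k × Vd = 0.02075 × 417 = 8.653 L/h
At steady state, infusion rate R₀ = Css × CL = 17.0 × 8.653 = 147.1 mg/h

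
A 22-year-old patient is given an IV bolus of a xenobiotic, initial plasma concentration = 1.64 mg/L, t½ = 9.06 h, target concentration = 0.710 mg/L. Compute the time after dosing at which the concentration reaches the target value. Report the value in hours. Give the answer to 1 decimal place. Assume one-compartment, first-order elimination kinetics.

10.9 h

k = ln2 / t½ = 0.693147 / 9.06 = 0.07651 h⁻¹
t = ln(C₀ / C) / k = ln(1.640 / 0.710) / 0.07651
  = ln(2.310) / 0.07651 = 0.8372 / 0.07651 = 10.94 h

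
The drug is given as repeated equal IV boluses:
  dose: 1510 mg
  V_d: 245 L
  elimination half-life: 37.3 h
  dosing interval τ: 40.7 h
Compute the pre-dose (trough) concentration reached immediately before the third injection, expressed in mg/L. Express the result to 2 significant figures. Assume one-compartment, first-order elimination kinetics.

4.3 mg/L

C₀ per dose = Dose / Vd = 1510 / 245 = 6.163 mg/L
k = ln2 / t½ = 0.693147 / 37.3 = 0.01858 h⁻¹
Fraction remaining after one interval: r = e^(−kτ) = e^(−0.01858 × 40.7) = 0.4694
Before dose 3, 2 doses have been given (aged 1τ, 2τ).
C_trough = C₀ × (r + r²) = 6.163 × (0.4694 + 0.2203) = 4.251 mg/L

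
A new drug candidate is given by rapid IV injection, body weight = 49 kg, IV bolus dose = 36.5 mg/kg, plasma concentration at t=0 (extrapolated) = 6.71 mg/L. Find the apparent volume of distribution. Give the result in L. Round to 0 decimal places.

267 L

Dose = 36.5 × 49 = 1789 mg
Vd = Dose / C₀ = 1789 / 6.71 = 266.6 L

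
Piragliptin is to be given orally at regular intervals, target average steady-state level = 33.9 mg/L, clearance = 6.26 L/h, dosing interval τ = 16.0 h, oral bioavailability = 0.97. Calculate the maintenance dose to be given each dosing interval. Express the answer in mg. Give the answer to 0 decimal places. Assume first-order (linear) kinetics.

3500 mg

At steady state, F × (Dose/τ) = Css × CL.
Dose = Css × CL × τ / F = 33.9 × 6.260 × 16.0 / 0.97 = 3500 mg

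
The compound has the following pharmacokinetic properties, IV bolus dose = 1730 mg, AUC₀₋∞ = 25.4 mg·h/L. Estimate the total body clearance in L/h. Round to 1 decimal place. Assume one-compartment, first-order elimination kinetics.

CL = Dose / AUC = 1730 / 25.4 = 68.11 L/h

68.1 L/h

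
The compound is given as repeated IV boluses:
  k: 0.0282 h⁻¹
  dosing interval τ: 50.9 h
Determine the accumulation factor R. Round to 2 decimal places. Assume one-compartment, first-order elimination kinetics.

e^(−kτ) = e^(−0.02820 × 50.9) = 0.2380
Accumulation ratio R = 1 / (1 − e^(−kτ)) = 1 / (1 − 0.2380) = 1.312

1.31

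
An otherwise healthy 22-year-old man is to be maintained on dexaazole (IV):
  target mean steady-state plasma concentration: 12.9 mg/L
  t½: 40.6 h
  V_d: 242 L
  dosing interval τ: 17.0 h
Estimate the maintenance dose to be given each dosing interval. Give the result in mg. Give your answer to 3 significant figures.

906 mg

k = ln2 / t½ = 0.693147 / 40.6 = 0.01707 h⁻¹
CL = k × Vd = 0.01707 × 242 = 4.131 L/h
At steady state, Dose/τ = Css × CL.
Dose = Css × CL × τ = 12.9 × 4.131 × 17.0 = 905.9 mg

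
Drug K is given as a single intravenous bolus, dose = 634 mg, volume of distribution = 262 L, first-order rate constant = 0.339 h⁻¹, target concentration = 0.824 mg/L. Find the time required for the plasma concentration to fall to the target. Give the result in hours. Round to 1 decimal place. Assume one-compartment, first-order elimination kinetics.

3.2 h

C₀ = Dose / Vd = 634.0 / 262 = 2.420 mg/L
t = ln(C₀ / C) / k = ln(2.420 / 0.824) / 0.3390
  = ln(2.937) / 0.3390 = 1.077 / 0.3390 = 3.177 h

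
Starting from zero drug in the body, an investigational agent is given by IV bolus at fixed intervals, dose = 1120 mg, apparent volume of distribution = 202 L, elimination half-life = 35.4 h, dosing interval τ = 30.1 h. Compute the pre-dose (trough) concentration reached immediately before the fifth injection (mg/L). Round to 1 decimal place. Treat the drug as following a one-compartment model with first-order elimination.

C₀ per dose = Dose / Vd = 1120 / 202 = 5.545 mg/L
k = ln2 / t½ = 0.693147 / 35.4 = 0.01958 h⁻¹
Fraction remaining after one interval: r = e^(−kτ) = e^(−0.01958 × 30.1) = 0.5547
Before dose 5, 4 doses have been given (aged 1τ, 2τ, 3τ, 4τ).
C_trough = C₀ × (r + r² + … + r^4) = C₀ × r(1−r^4)/(1−r)
        = 5.545 × 0.5547 × (1 − 0.09467) / (1 − 0.5547) = 6.253 mg/L

6.3 mg/L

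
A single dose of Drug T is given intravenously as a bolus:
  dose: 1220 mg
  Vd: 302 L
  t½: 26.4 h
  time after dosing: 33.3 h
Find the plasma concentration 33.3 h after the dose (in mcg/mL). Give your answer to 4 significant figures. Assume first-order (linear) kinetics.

C₀ = Dose / Vd = 1220 / 302 = 4.040 mg/L
k = ln2 / t½ = 0.693147 / 26.4 = 0.02626 h⁻¹
C = C₀ · e^(−k·t) = 4.040 × e^(−0.02626 × 33.3)
  = 4.040 × 0.4171 = 1.685 mg/L
(1.685 mg/L = 1.685 mcg/mL)

1.685 mcg/mL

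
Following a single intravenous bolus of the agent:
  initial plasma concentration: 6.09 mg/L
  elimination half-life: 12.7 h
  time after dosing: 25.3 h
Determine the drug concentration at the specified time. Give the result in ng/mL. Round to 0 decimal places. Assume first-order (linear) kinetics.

1531 ng/mL

k = ln2 / t½ = 0.693147 / 12.7 = 0.05458 h⁻¹
C = C₀ · e^(−k·t) = 6.090 × e^(−0.05458 × 25.3)
  = 6.090 × 0.2514 = 1.531 mg/L
Convert: 1.531 mg/L × 1000 = 1531 ng/mL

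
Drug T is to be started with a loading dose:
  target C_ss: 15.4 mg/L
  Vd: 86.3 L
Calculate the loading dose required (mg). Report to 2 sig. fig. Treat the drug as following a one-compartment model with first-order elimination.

1300 mg

LD = Css × Vd = 15.4 × 86.3 = 1329 mg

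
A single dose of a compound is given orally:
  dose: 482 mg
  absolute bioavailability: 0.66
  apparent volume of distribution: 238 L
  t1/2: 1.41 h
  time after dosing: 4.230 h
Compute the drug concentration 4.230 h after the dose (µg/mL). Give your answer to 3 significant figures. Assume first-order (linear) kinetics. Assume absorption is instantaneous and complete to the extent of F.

Amount reaching circulation = F × Dose = 0.66 × 482.0 = 318.1 mg
C₀ = F·Dose / Vd = 318.1 / 238 = 1.337 mg/L
k = ln2 / t½ = 0.693147 / 1.41 = 0.4916 h⁻¹
t / t½ = 4.230 / 1.41 = 3 half-lives
C = C₀ × (1/2)^3 = 1.337 × 0.1250 = 0.1671 mg/L
(0.1671 mg/L = 0.1671 µg/mL)

0.167 µg/mL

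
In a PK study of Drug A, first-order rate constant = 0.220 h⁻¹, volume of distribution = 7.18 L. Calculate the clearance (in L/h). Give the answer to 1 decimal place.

CL = k × Vd = 0.220 × 7.18 = 1.580 L/h

1.6 L/h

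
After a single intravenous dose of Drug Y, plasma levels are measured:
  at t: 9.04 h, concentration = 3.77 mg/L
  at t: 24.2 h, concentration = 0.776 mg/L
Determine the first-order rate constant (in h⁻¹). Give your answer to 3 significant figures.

0.104 h⁻¹

k = ln(C₁/C₂) / (t₂ − t₁) = ln(3.77/0.776) / (24.2 − 9.04)
  = 1.581 / 15.16 = 0.1043 h⁻¹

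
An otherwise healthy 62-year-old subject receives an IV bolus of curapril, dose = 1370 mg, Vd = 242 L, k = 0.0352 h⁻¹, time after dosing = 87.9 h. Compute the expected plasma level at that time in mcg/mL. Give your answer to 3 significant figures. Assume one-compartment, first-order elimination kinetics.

0.257 mcg/mL

C₀ = Dose / Vd = 1370 / 242 = 5.661 mg/L
C = C₀ · e^(−k·t) = 5.661 × e^(−0.03520 × 87.9)
  = 5.661 × 0.04532 = 0.2566 mg/L
(0.2566 mg/L = 0.2566 mcg/mL)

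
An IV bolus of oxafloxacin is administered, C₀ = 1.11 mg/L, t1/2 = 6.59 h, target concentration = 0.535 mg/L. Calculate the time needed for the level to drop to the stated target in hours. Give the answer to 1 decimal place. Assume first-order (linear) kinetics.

6.9 h

k = ln2 / t½ = 0.693147 / 6.59 = 0.1052 h⁻¹
t = ln(C₀ / C) / k = ln(1.110 / 0.535) / 0.1052
  = ln(2.075) / 0.1052 = 0.7300 / 0.1052 = 6.939 h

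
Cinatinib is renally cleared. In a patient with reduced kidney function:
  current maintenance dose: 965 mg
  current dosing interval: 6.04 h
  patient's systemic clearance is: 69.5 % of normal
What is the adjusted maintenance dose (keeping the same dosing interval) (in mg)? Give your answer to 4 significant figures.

To keep the same average steady-state level, dosing rate must scale with clearance.
CL ratio = 69.5 / 100 = 0.6950
New dose (same interval) = 965 × 0.6950 = 670.7 mg

670.7 mg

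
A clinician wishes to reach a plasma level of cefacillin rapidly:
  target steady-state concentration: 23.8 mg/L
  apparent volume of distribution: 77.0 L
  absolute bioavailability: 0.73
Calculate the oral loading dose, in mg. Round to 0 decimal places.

LD = Css × Vd / F = 23.8 × 77.0 / 0.73 = 2510 mg

2510 mg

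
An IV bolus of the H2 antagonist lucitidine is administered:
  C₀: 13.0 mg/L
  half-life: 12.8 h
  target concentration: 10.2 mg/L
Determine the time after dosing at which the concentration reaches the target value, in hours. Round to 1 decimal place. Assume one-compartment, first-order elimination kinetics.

4.5 h

k = ln2 / t½ = 0.693147 / 12.8 = 0.05415 h⁻¹
t = ln(C₀ / C) / k = ln(13.00 / 10.2) / 0.05415
  = ln(1.275) / 0.05415 = 0.2429 / 0.05415 = 4.486 h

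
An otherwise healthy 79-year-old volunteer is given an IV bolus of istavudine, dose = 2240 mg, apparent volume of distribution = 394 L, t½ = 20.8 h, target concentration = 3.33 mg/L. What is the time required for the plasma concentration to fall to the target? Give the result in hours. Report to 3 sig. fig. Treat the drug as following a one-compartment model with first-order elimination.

C₀ = Dose / Vd = 2240 / 394 = 5.685 mg/L
k = ln2 / t½ = 0.693147 / 20.8 = 0.03332 h⁻¹
t = ln(C₀ / C) / k = ln(5.685 / 3.33) / 0.03332
  = ln(1.707) / 0.03332 = 0.5347 / 0.03332 = 16.05 h

16.1 h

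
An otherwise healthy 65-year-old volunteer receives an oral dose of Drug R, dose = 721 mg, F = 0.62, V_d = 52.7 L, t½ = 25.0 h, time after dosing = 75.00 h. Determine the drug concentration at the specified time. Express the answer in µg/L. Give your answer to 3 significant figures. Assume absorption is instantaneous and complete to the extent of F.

1060 µg/L

Amount reaching circulation = F × Dose = 0.62 × 721.0 = 447.0 mg
C₀ = F·Dose / Vd = 447.0 / 52.7 = 8.482 mg/L
k = ln2 / t½ = 0.693147 / 25.0 = 0.02773 h⁻¹
t / t½ = 75.00 / 25.0 = 3 half-lives
C = C₀ × (1/2)^3 = 8.482 × 0.1250 = 1.060 mg/L
Convert: 1.060 mg/L × 1000 = 1060 µg/L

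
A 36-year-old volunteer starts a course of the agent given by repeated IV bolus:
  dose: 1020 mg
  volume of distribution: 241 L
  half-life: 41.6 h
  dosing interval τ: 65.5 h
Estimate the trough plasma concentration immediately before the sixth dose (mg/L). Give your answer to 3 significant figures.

C₀ per dose = Dose / Vd = 1020 / 241 = 4.232 mg/L
k = ln2 / t½ = 0.693147 / 41.6 = 0.01666 h⁻¹
Fraction remaining after one interval: r = e^(−kτ) = e^(−0.01666 × 65.5) = 0.3358
Before dose 6, 5 doses have been given (aged 1τ, 2τ, 3τ, 4τ, 5τ).
C_trough = C₀ × (r + r² + … + r^5) = C₀ × r(1−r^5)/(1−r)
        = 4.232 × 0.3358 × (1 − 0.004270) / (1 − 0.3358) = 2.130 mg/L

2.13 mg/L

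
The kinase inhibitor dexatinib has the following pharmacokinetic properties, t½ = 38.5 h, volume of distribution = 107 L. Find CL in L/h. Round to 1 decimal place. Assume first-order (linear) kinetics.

1.9 L/h

k = ln2 / t½ = 0.693147 / 38.5 = 0.01800 h⁻¹
CL = k × Vd = 0.01800 × 107 = 1.926 L/h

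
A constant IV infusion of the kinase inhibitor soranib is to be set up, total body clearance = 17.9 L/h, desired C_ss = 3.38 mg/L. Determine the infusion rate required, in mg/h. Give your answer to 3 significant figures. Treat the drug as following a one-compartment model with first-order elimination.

60.5 mg/h

At steady state, infusion rate R₀ = Css × CL = 3.38 × 17.90 = 60.50 mg/h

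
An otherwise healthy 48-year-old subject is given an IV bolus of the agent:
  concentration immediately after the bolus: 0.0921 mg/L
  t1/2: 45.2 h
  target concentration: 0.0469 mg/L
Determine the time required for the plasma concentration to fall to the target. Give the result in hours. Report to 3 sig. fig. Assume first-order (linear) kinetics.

44.0 h

k = ln2 / t½ = 0.693147 / 45.2 = 0.01534 h⁻¹
t = ln(C₀ / C) / k = ln(0.09210 / 0.0469) / 0.01534
  = ln(1.964) / 0.01534 = 0.6750 / 0.01534 = 44.00 h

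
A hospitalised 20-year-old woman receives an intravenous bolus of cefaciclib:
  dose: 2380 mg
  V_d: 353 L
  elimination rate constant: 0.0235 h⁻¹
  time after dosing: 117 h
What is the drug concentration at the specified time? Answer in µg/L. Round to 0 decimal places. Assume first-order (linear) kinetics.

C₀ = Dose / Vd = 2380 / 353 = 6.742 mg/L
C = C₀ · e^(−k·t) = 6.742 × e^(−0.02350 × 117)
  = 6.742 × 0.06396 = 0.4312 mg/L
Convert: 0.4312 mg/L × 1000 = 431.2 µg/L

431 µg/L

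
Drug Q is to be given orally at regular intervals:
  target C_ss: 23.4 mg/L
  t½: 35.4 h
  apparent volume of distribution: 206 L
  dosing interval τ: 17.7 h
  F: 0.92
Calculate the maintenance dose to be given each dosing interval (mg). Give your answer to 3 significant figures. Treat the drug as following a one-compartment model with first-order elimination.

1820 mg

k = ln2 / t½ = 0.693147 / 35.4 = 0.01958 h⁻¹
CL = k × Vd = 0.01958 × 206 = 4.033 L/h
At steady state, F × (Dose/τ) = Css × CL.
Dose = Css × CL × τ / F = 23.4 × 4.033 × 17.7 / 0.92 = 1816 mg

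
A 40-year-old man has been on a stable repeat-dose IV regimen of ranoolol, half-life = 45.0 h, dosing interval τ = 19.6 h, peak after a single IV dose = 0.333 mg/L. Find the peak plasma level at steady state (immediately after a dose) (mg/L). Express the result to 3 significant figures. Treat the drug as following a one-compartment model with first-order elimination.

1.28 mg/L

k = ln2 / t½ = 0.693147 / 45.0 = 0.01540 h⁻¹
e^(−kτ) = e^(−0.01540 × 19.6) = 0.7395
Accumulation ratio R = 1 / (1 − e^(−kτ)) = 1 / (1 − 0.7395) = 3.839
Steady-state peak = C₀ × R = 0.333 × 3.839 = 1.278 mg/L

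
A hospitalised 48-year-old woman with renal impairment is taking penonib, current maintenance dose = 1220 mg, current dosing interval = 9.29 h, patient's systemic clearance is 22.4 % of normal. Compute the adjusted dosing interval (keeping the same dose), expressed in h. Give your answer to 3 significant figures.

To keep the same average steady-state level, dosing rate must scale with clearance.
CL ratio = 22.4 / 100 = 0.2240
New interval (same dose) = 9.29 / 0.2240 = 41.47 h

41.5 h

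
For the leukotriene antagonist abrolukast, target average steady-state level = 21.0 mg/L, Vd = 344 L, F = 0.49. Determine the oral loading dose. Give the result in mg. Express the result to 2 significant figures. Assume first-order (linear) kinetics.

LD = Css × Vd / F = 21.0 × 344 / 0.49 = 14740 mg

15000 mg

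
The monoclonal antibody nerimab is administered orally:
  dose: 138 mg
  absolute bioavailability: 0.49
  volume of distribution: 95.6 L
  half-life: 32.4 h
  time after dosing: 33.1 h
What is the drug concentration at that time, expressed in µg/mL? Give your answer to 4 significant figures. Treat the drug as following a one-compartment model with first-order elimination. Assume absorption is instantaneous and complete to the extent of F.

Amount reaching circulation = F × Dose = 0.49 × 138.0 = 67.62 mg
C₀ = F·Dose / Vd = 67.62 / 95.6 = 0.7073 mg/L
k = ln2 / t½ = 0.693147 / 32.4 = 0.02139 h⁻¹
C = C₀ · e^(−k·t) = 0.7073 × e^(−0.02139 × 33.1)
  = 0.7073 × 0.4926 = 0.3484 mg/L
(0.3484 mg/L = 0.3484 µg/mL)

0.3484 µg/mL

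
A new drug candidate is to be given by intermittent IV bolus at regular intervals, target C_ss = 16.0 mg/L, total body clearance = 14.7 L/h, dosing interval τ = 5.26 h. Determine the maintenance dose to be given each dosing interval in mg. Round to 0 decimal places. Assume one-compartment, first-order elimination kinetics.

At steady state, Dose/τ = Css × CL.
Dose = Css × CL × τ = 16.0 × 14.70 × 5.26 = 1237 mg

1237 mg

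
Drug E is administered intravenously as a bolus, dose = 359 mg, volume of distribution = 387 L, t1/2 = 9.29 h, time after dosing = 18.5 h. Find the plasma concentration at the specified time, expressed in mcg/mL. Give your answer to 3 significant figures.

C₀ = Dose / Vd = 359.0 / 387 = 0.9276 mg/L
k = ln2 / t½ = 0.693147 / 9.29 = 0.07461 h⁻¹
C = C₀ · e^(−k·t) = 0.9276 × e^(−0.07461 × 18.5)
  = 0.9276 × 0.2515 = 0.2333 mg/L
(0.2333 mg/L = 0.2333 mcg/mL)

0.233 mcg/mL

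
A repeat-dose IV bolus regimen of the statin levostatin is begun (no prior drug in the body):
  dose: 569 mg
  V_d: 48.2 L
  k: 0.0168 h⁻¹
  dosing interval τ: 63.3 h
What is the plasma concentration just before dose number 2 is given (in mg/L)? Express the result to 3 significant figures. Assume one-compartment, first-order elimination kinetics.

C₀ per dose = Dose / Vd = 569 / 48.2 = 11.80 mg/L
Fraction remaining after one interval: r = e^(−kτ) = e^(−0.01680 × 63.3) = 0.3453
Before dose 2, 1 dose has been given (aged 1τ).
C_trough = C₀ × r = 11.80 × 0.3453 = 4.075 mg/L

4.08 mg/L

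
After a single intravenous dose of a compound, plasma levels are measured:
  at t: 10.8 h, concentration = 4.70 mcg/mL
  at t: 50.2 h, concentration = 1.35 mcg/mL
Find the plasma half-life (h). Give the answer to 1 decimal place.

k = ln(C₁/C₂) / (t₂ − t₁) = ln(4.70/1.35) / (50.2 − 10.8)
  = 1.247 / 39.40 = 0.03165 h⁻¹
t½ = ln2 / k = 0.693147 / 0.03165 = 21.90 h

21.9 h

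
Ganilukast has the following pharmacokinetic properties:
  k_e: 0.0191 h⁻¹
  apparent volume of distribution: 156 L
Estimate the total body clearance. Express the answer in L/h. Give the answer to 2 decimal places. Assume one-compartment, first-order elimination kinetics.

2.98 L/h

CL = k × Vd = 0.0191 × 156 = 2.980 L/h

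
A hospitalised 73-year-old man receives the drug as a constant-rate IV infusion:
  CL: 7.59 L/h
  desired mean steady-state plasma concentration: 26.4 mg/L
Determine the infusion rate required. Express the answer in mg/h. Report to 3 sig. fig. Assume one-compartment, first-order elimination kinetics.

200 mg/h

At steady state, infusion rate R₀ = Css × CL = 26.4 × 7.590 = 200.4 mg/h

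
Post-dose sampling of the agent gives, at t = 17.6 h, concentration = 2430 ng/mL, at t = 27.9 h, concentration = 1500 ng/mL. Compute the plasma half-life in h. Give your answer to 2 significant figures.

15 h

k = ln(C₁/C₂) / (t₂ − t₁) = ln(2430/1500) / (27.9 − 17.6)
  = 0.4824 / 10.30 = 0.04683 h⁻¹
t½ = ln2 / k = 0.693147 / 0.04683 = 14.80 h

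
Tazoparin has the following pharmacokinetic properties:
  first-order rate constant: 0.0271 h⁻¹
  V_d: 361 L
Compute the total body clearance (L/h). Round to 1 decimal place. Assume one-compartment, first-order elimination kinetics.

9.8 L/h

CL = k × Vd = 0.0271 × 361 = 9.783 L/h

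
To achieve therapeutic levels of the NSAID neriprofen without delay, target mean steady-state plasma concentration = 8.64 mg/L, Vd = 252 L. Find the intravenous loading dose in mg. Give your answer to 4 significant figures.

LD = Css × Vd = 8.64 × 252 = 2177 mg

2177 mg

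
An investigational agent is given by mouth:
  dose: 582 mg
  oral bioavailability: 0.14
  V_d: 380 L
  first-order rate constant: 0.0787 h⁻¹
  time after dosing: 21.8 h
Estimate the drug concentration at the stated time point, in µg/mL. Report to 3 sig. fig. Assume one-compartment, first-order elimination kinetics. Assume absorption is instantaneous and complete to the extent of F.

Amount reaching circulation = F × Dose = 0.14 × 582.0 = 81.48 mg
C₀ = F·Dose / Vd = 81.48 / 380 = 0.2144 mg/L
C = C₀ · e^(−k·t) = 0.2144 × e^(−0.07870 × 21.8)
  = 0.2144 × 0.1798 = 0.03855 mg/L
(0.03855 mg/L = 0.03855 µg/mL)

0.0386 µg/mL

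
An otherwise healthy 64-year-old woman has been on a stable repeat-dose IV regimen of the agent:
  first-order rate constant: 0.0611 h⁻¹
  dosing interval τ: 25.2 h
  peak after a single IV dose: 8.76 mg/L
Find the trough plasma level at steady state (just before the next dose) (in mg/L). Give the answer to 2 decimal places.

e^(−kτ) = e^(−0.06110 × 25.2) = 0.2144
Accumulation ratio R = 1 / (1 − e^(−kτ)) = 1 / (1 − 0.2144) = 1.273
Steady-state trough = C₀ × R × e^(−kτ) = 8.76 × 1.273 × 0.2144 = 2.391 mg/L

2.39 mg/L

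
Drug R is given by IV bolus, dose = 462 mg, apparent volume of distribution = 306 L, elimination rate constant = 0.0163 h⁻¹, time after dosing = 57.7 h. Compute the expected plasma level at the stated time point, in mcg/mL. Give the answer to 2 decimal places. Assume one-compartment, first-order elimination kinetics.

C₀ = Dose / Vd = 462.0 / 306 = 1.510 mg/L
C = C₀ · e^(−k·t) = 1.510 × e^(−0.01630 × 57.7)
  = 1.510 × 0.3904 = 0.5895 mg/L
(0.5895 mg/L = 0.5895 mcg/mL)

0.59 mcg/mL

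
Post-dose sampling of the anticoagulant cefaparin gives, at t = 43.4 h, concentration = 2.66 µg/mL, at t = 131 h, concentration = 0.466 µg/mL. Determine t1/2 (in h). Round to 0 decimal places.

35 h

k = ln(C₁/C₂) / (t₂ − t₁) = ln(2.66/0.466) / (131 − 43.4)
  = 1.742 / 87.60 = 0.01989 h⁻¹
t½ = ln2 / k = 0.693147 / 0.01989 = 34.85 h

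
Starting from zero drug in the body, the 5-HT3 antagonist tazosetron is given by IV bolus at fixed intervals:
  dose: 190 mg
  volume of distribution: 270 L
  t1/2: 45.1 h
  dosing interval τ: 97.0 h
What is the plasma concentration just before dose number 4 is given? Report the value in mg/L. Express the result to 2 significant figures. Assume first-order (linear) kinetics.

C₀ per dose = Dose / Vd = 190 / 270 = 0.7037 mg/L
k = ln2 / t½ = 0.693147 / 45.1 = 0.01537 h⁻¹
Fraction remaining after one interval: r = e^(−kτ) = e^(−0.01537 × 97.0) = 0.2252
Before dose 4, 3 doses have been given (aged 1τ, 2τ, 3τ).
C_trough = C₀ × (r + r² + … + r^3) = C₀ × r(1−r^3)/(1−r)
        = 0.7037 × 0.2252 × (1 − 0.01142) / (1 − 0.2252) = 0.2022 mg/L

0.20 mg/L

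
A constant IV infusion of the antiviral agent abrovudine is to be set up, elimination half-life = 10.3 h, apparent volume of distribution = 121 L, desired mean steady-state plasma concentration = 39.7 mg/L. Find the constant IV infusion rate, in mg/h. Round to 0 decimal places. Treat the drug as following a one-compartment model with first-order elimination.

323 mg/h

k = ln2 / t½ = 0.693147 / 10.3 = 0.06730 h⁻¹
CL = k × Vd = 0.06730 × 121 = 8.143 L/h
At steady state, infusion rate R₀ = Css × CL = 39.7 × 8.143 = 323.3 mg/h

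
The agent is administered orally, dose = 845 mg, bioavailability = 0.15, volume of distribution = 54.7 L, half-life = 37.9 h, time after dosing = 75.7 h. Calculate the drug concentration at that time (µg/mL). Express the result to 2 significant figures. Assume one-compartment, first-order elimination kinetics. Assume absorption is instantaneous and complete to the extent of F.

Amount reaching circulation = F × Dose = 0.15 × 845.0 = 126.8 mg
C₀ = F·Dose / Vd = 126.8 / 54.7 = 2.318 mg/L
k = ln2 / t½ = 0.693147 / 37.9 = 0.01829 h⁻¹
C = C₀ · e^(−k·t) = 2.318 × e^(−0.01829 × 75.7)
  = 2.318 × 0.2504 = 0.5804 mg/L
(0.5804 mg/L = 0.5804 µg/mL)

0.58 µg/mL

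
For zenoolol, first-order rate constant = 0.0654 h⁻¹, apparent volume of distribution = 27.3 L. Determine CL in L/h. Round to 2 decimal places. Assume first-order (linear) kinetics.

CL = k × Vd = 0.0654 × 27.3 = 1.785 L/h

1.79 L/h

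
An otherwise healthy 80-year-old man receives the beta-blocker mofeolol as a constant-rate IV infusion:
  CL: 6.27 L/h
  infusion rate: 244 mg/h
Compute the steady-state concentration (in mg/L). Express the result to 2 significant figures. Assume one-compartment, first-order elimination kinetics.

At steady state Css = R₀ / CL = 244 / 6.270 = 38.92 mg/L

39 mg/L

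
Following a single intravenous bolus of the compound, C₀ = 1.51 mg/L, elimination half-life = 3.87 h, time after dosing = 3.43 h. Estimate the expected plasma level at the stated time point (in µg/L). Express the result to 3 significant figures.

817 µg/L

k = ln2 / t½ = 0.693147 / 3.87 = 0.1791 h⁻¹
C = C₀ · e^(−k·t) = 1.510 × e^(−0.1791 × 3.43)
  = 1.510 × 0.5410 = 0.8169 mg/L
Convert: 0.8169 mg/L × 1000 = 816.9 µg/L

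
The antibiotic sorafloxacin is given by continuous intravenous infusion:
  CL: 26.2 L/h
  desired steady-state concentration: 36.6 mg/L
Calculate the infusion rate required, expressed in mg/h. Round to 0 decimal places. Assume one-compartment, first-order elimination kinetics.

959 mg/h

At steady state, infusion rate R₀ = Css × CL = 36.6 × 26.20 = 958.9 mg/h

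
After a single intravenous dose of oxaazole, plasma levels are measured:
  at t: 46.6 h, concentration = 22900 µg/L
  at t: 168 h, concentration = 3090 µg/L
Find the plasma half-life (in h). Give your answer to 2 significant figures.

42 h

k = ln(C₁/C₂) / (t₂ − t₁) = ln(22900/3090) / (168 − 46.6)
  = 2.003 / 121.4 = 0.01650 h⁻¹
t½ = ln2 / k = 0.693147 / 0.01650 = 42.01 h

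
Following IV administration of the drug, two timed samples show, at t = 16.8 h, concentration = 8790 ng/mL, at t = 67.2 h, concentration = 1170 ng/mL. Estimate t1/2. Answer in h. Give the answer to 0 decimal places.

k = ln(C₁/C₂) / (t₂ − t₁) = ln(8790/1170) / (67.2 − 16.8)
  = 2.017 / 50.40 = 0.04002 h⁻¹
t½ = ln2 / k = 0.693147 / 0.04002 = 17.32 h

17 h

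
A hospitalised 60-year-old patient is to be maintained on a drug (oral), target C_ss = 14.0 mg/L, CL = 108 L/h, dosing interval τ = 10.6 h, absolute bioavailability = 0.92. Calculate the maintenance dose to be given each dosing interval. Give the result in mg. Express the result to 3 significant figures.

17400 mg

At steady state, F × (Dose/τ) = Css × CL.
Dose = Css × CL × τ / F = 14.0 × 108.0 × 10.6 / 0.92 = 17420 mg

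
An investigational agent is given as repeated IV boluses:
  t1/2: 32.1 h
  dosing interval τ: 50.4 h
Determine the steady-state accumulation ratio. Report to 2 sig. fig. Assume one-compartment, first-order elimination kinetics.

k = ln2 / t½ = 0.693147 / 32.1 = 0.02159 h⁻¹
e^(−kτ) = e^(−0.02159 × 50.4) = 0.3368
Accumulation ratio R = 1 / (1 − e^(−kτ)) = 1 / (1 − 0.3368) = 1.508

1.5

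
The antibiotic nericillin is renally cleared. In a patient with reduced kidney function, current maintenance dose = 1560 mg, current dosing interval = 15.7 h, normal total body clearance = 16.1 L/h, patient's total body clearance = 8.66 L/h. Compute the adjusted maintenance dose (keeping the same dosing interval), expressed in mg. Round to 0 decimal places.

839 mg

To keep the same average steady-state level, dosing rate must scale with clearance.
CL ratio = 8.66 / 16.1 = 0.5379
New dose (same interval) = 1560 × 0.5379 = 839.1 mg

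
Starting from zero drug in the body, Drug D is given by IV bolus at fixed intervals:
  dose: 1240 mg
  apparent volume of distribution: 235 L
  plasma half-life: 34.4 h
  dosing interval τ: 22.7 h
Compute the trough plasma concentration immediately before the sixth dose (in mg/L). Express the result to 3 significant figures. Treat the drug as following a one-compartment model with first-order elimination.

C₀ per dose = Dose / Vd = 1240 / 235 = 5.277 mg/L
k = ln2 / t½ = 0.693147 / 34.4 = 0.02015 h⁻¹
Fraction remaining after one interval: r = e^(−kτ) = e^(−0.02015 × 22.7) = 0.6329
Before dose 6, 5 doses have been given (aged 1τ, 2τ, 3τ, 4τ, 5τ).
C_trough = C₀ × (r + r² + … + r^5) = C₀ × r(1−r^5)/(1−r)
        = 5.277 × 0.6329 × (1 − 0.1015) / (1 − 0.6329) = 8.174 mg/L

8.17 mg/L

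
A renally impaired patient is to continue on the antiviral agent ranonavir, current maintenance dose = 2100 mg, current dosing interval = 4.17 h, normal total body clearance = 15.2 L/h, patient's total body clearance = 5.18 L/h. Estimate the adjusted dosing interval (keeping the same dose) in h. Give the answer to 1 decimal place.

To keep the same average steady-state level, dosing rate must scale with clearance.
CL ratio = 5.18 / 15.2 = 0.3408
New interval (same dose) = 4.17 / 0.3408 = 12.24 h

12.2 h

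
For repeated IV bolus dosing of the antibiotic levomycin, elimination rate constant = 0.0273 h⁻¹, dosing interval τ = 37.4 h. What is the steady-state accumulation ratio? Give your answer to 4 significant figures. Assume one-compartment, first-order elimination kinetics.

1.563

e^(−kτ) = e^(−0.02730 × 37.4) = 0.3602
Accumulation ratio R = 1 / (1 − e^(−kτ)) = 1 / (1 − 0.3602) = 1.563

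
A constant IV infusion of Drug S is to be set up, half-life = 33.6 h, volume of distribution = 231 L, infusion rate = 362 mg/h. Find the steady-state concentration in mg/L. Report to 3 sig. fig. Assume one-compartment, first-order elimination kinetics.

k = ln2 / t½ = 0.693147 / 33.6 = 0.02063 h⁻¹
CL = k × Vd = 0.02063 × 231 = 4.766 L/h
At steady state Css = R₀ / CL = 362 / 4.766 = 75.95 mg/L

76.0 mg/L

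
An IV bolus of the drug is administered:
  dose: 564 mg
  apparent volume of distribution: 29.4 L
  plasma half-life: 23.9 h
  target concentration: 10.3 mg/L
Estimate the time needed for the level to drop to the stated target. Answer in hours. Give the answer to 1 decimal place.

21.4 h

C₀ = Dose / Vd = 564.0 / 29.4 = 19.18 mg/L
k = ln2 / t½ = 0.693147 / 23.9 = 0.02900 h⁻¹
t = ln(C₀ / C) / k = ln(19.18 / 10.3) / 0.02900
  = ln(1.862) / 0.02900 = 0.6217 / 0.02900 = 21.44 h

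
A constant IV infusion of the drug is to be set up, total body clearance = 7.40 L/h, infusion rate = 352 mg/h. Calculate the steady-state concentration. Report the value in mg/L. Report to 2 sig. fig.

48 mg/L

At steady state Css = R₀ / CL = 352 / 7.400 = 47.57 mg/L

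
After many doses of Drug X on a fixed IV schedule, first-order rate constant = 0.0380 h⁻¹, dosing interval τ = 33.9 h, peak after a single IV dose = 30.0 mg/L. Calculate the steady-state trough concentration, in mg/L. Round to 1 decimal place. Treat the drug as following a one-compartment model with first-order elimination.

11.4 mg/L

e^(−kτ) = e^(−0.03800 × 33.9) = 0.2758
Accumulation ratio R = 1 / (1 − e^(−kτ)) = 1 / (1 − 0.2758) = 1.381
Steady-state trough = C₀ × R × e^(−kτ) = 30.0 × 1.381 × 0.2758 = 11.43 mg/L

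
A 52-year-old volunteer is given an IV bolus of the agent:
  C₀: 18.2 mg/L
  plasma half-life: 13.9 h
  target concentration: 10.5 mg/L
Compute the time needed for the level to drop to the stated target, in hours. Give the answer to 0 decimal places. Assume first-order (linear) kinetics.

11 h

k = ln2 / t½ = 0.693147 / 13.9 = 0.04987 h⁻¹
t = ln(C₀ / C) / k = ln(18.20 / 10.5) / 0.04987
  = ln(1.733) / 0.04987 = 0.5499 / 0.04987 = 11.03 h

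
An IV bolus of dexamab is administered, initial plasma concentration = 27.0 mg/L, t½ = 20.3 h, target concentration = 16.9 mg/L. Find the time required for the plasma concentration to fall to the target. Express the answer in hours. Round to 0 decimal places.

k = ln2 / t½ = 0.693147 / 20.3 = 0.03415 h⁻¹
t = ln(C₀ / C) / k = ln(27.00 / 16.9) / 0.03415
  = ln(1.598) / 0.03415 = 0.4688 / 0.03415 = 13.73 h

14 h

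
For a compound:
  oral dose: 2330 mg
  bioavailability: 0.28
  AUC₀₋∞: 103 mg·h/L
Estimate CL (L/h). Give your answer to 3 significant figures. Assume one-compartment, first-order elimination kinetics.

6.33 L/h

CL = F·Dose / AUC = 0.28 × 2330 / 103 = 6.334 L/h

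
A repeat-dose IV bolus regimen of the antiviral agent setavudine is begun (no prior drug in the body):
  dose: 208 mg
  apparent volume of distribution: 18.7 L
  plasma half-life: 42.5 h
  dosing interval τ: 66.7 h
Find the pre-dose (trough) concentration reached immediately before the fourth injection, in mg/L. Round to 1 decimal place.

C₀ per dose = Dose / Vd = 208 / 18.7 = 11.12 mg/L
k = ln2 / t½ = 0.693147 / 42.5 = 0.01631 h⁻¹
Fraction remaining after one interval: r = e^(−kτ) = e^(−0.01631 × 66.7) = 0.3369
Before dose 4, 3 doses have been given (aged 1τ, 2τ, 3τ).
C_trough = C₀ × (r + r² + … + r^3) = C₀ × r(1−r^3)/(1−r)
        = 11.12 × 0.3369 × (1 − 0.03824) / (1 − 0.3369) = 5.434 mg/L

5.4 mg/L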